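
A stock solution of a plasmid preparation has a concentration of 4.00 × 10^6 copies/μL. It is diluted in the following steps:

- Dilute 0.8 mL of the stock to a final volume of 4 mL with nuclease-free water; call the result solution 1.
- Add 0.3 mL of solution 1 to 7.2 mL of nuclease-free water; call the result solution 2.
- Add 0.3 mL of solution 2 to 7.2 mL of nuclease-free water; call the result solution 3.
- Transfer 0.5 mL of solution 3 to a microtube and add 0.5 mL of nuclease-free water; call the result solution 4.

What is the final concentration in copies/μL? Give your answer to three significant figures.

Step 1: 0.8 mL brought to 4 mL → factor 4/0.8 = 5
Step 2: 0.3 mL + 7.2 mL = 7.5 mL total → factor 7.5/0.3 = 25
Step 3: 0.3 mL + 7.2 mL = 7.5 mL total → factor 7.5/0.3 = 25
Step 4: 0.5 mL + 0.5 mL = 1 mL total → factor 1/0.5 = 2
Overall dilution factor = 5 × 25 × 25 × 2 = 6250
Final = 4.00 × 10^6 copies/μL / 6250 = 640 copies/μL

640 copies/μL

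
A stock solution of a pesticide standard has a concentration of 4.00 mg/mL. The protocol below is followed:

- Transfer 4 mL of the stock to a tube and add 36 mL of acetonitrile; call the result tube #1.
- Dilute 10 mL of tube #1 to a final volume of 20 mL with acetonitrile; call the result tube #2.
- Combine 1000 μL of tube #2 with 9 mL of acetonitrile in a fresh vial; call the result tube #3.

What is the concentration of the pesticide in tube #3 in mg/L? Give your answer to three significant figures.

Step 1: 4 mL + 36 mL = 40 mL total → factor 40/4 = 10
Step 2: 10 mL brought to 20 mL → factor 20/10 = 2
Step 3: 1000 μL + 9 mL = 10000 μL total → factor 10000/1000 = 10
Overall dilution factor = 10 × 2 × 10 = 200
Final = 4.00 mg/mL / 200 = 0.02000 mg/mL = 20.0 mg/L

20.0 mg/L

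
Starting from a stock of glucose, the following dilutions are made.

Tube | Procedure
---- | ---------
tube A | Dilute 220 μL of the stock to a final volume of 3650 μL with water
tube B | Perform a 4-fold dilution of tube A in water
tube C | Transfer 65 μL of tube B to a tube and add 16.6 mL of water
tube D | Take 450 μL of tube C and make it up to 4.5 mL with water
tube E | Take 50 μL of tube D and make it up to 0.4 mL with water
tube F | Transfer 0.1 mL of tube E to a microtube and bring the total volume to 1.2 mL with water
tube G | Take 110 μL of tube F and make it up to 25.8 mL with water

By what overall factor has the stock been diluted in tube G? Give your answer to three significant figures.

3.83 × 10^9

Step 1: 220 μL brought to 3650 μL → factor 3650/220 = 16.591
Step 2: 4-fold → factor 4
Step 3: 65 μL + 16.6 mL = 16665 μL total → factor 16665/65 = 256.38
Step 4: 450 μL brought to 4.5 mL → factor 4500/450 = 10
Step 5: 50 μL brought to 0.4 mL → factor 400/50 = 8
Step 6: 0.1 mL brought to 1.2 mL → factor 1.2/0.1 = 12
Step 7: 110 μL brought to 25.8 mL → factor 25800/110 = 234.55
Overall dilution factor = 16.591 × 4 × 256.38 × 10 × 8 × 12 × 234.55 = 3.8311 × 10^9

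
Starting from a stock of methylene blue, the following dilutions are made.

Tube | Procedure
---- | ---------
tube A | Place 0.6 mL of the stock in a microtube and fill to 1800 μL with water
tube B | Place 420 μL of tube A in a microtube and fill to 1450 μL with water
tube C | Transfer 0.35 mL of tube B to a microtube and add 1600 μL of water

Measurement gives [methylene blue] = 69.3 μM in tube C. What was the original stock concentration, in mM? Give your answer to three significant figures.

4.00 mM

Step 1: 0.6 mL brought to 1800 μL → factor 1.8/0.6 = 3
Step 2: 420 μL brought to 1450 μL → factor 1450/420 = 3.4524
Step 3: 0.35 mL + 1600 μL = 1.95 mL total → factor 1.95/0.35 = 5.5714
Overall dilution factor = 3 × 3.4524 × 5.5714 = 57.704
Stock = 69.3 μM × 57.704 = 3999 μM = 4.00 mM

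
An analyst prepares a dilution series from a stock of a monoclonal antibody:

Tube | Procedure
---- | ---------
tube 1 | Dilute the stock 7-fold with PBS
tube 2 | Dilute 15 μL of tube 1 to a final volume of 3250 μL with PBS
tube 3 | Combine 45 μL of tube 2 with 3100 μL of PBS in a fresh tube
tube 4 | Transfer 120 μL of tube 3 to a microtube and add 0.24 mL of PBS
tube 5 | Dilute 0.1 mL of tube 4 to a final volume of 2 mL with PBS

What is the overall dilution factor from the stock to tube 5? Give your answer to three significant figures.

6.36 × 10^6

Step 1: 7-fold → factor 7
Step 2: 15 μL brought to 3250 μL → factor 3250/15 = 216.67
Step 3: 45 μL + 3100 μL = 3145 μL total → factor 3145/45 = 69.889
Step 4: 120 μL + 0.24 mL = 360 μL total → factor 360/120 = 3
Step 5: 0.1 mL brought to 2 mL → factor 2/0.1 = 20
Overall dilution factor = 7 × 216.67 × 69.889 × 3 × 20 = 6.3599 × 10^6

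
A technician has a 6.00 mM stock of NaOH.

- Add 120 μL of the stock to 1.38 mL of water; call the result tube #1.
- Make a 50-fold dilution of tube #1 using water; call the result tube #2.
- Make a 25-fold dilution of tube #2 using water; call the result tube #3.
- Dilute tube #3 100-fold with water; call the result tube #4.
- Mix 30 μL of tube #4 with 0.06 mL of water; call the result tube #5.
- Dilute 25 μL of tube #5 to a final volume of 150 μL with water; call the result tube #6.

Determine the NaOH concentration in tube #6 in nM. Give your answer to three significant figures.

Step 1: 120 μL + 1.38 mL = 1500 μL total → factor 1500/120 = 12.5
Step 2: 50-fold → factor 50
Step 3: 25-fold → factor 25
Step 4: 100-fold → factor 100
Step 5: 30 μL + 0.06 mL = 90 μL total → factor 90/30 = 3
Step 6: 25 μL brought to 150 μL → factor 150/25 = 6
Overall dilution factor = 12.5 × 50 × 25 × 100 × 3 × 6 = 2.8125 × 10^7
Final = 6.00 mM / 2.8125 × 10^7 = 2.133 × 10^-7 mM = 0.213 nM

0.213 nM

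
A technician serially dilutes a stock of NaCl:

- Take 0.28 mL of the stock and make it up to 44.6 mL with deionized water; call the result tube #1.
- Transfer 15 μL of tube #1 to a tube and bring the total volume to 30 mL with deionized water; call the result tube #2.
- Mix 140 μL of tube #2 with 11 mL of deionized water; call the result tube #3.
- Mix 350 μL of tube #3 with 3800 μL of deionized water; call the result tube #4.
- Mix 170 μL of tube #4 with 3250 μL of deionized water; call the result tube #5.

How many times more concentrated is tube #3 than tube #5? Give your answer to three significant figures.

Step 1: 0.28 mL brought to 44.6 mL → factor 44.6/0.28 = 159.29
Step 2: 15 μL brought to 30 mL → factor 30000/15 = 2000
Step 3: 140 μL + 11 mL = 11140 μL total → factor 11140/140 = 79.571
Step 4: 350 μL + 3800 μL = 4150 μL total → factor 4150/350 = 11.857
Step 5: 170 μL + 3250 μL = 3420 μL total → factor 3420/170 = 20.118
Dilution factor to tube #3 = 2.5349 × 10^7; to tube #5 = 6.0467 × 10^9
[tube #3]/[tube #5] = (factor to tube #5)/(factor to tube #3) = 6.0467 × 10^9/2.5349 × 10^7 = 239

239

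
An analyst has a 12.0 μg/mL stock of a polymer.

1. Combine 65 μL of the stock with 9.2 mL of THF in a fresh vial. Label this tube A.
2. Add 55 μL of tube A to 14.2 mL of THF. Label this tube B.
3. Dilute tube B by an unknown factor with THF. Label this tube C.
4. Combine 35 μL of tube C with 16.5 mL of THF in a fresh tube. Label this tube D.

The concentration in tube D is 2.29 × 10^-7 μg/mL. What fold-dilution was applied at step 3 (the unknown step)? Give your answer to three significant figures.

Step 1: 65 μL + 9.2 mL = 9265 μL total → factor 9265/65 = 142.54
Step 2: 55 μL + 14.2 mL = 14255 μL total → factor 14255/55 = 259.18
Step 3: unknown factor x
Step 4: 35 μL + 16.5 mL = 16535 μL total → factor 16535/35 = 472.43
Product of known-step factors = 1.7453 × 10^7
Overall factor = 12.0 μg/mL / (2.29 × 10^-7 μg/mL) = 5.2402 × 10^7
x = 5.2402 × 10^7 / 1.7453 × 10^7 = 3.00

3.00-fold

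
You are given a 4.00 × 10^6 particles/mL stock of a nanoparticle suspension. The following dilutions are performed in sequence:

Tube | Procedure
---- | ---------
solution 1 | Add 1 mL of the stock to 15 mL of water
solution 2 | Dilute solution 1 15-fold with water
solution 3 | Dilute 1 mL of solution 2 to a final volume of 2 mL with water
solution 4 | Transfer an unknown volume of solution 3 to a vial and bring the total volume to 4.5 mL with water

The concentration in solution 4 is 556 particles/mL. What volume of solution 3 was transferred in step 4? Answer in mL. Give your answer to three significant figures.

Step 1: 1 mL + 15 mL = 16 mL total → factor 16/1 = 16
Step 2: 15-fold → factor 15
Step 3: 1 mL brought to 2 mL → factor 2/1 = 2
Step 4: v brought to 4.5 mL → factor = 4.5 mL/v
Product of known-step factors = 480
Overall factor = 4.00 × 10^6 particles/mL / (556 particles/mL) = 7194.2
Step-4 factor = 7194.2 / 480 = 14.988
v = 4.5 mL / 14.988 = 0.300 mL

0.300 mL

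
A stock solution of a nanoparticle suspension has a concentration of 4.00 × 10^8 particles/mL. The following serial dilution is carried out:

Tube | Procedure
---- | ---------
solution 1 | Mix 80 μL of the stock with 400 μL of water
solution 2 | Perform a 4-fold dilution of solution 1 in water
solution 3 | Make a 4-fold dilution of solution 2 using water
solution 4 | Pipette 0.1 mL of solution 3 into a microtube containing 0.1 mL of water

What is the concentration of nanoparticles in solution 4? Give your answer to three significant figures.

2.08 × 10^6 particles/mL

Step 1: 80 μL + 400 μL = 480 μL total → factor 480/80 = 6
Step 2: 4-fold → factor 4
Step 3: 4-fold → factor 4
Step 4: 0.1 mL + 0.1 mL = 0.2 mL total → factor 0.2/0.1 = 2
Overall dilution factor = 6 × 4 × 4 × 2 = 192
Final = 4.00 × 10^8 particles/mL / 192 = 2.08 × 10^6 particles/mL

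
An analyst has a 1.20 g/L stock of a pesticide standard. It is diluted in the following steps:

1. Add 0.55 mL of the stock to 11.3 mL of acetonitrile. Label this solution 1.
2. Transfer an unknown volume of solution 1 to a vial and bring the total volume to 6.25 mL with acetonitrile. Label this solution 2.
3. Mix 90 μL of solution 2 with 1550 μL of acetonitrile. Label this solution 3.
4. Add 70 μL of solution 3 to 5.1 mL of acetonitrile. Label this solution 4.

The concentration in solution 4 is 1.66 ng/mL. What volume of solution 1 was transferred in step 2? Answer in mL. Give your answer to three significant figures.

Step 1: 0.55 mL + 11.3 mL = 11.85 mL total → factor 11.85/0.55 = 21.545
Step 2: v brought to 6.25 mL → factor = 6.25 mL/v
Step 3: 90 μL + 1550 μL = 1640 μL total → factor 1640/90 = 18.222
Step 4: 70 μL + 5.1 mL = 5170 μL total → factor 5170/70 = 73.857
Product of known-step factors = 28997
Overall factor = 1.20 g/L / (1.66 ng/mL) = 7.2289 × 10^5
Step-2 factor = 7.2289 × 10^5 / 28997 = 24.93
v = 6.25 mL / 24.93 = 0.251 mL

0.251 mL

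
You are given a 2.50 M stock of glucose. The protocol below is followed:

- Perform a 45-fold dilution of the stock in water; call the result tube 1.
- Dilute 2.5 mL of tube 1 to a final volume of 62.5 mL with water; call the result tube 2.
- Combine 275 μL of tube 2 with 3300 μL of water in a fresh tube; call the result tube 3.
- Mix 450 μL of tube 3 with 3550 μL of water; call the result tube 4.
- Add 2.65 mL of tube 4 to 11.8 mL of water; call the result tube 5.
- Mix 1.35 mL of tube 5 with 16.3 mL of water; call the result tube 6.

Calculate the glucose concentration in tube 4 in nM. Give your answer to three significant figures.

Step 1: 45-fold → factor 45
Step 2: 2.5 mL brought to 62.5 mL → factor 62.5/2.5 = 25
Step 3: 275 μL + 3300 μL = 3575 μL total → factor 3575/275 = 13
Step 4: 450 μL + 3550 μL = 4000 μL total → factor 4000/450 = 8.8889
Dilution factor through tube 4 = 45 × 25 × 13 × 8.8889 = 1.3 × 10^5
[tube 4] = 2.50 M / 1.3 × 10^5 = 1.923 × 10^-5 M = 1.92 × 10^4 nM

1.92 × 10^4 nM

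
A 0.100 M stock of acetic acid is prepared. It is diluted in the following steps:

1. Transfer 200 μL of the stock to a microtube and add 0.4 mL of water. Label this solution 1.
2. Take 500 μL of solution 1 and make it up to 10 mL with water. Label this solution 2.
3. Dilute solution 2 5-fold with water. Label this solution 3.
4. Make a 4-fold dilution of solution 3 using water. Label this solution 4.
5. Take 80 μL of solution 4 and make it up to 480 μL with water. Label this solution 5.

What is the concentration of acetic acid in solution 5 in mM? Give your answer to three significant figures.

Step 1: 200 μL + 0.4 mL = 600 μL total → factor 600/200 = 3
Step 2: 500 μL brought to 10 mL → factor 10000/500 = 20
Step 3: 5-fold → factor 5
Step 4: 4-fold → factor 4
Step 5: 80 μL brought to 480 μL → factor 480/80 = 6
Overall dilution factor = 3 × 20 × 5 × 4 × 6 = 7200
Final = 0.100 M / 7200 = 1.389 × 10^-5 M = 0.0139 mM

0.0139 mM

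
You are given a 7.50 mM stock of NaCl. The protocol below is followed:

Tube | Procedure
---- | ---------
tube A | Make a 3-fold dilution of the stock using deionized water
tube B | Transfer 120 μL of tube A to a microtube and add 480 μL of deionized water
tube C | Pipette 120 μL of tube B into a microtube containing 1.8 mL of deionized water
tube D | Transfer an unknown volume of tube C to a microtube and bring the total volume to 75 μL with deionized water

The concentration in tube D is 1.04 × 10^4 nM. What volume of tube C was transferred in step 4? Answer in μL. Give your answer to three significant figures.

Step 1: 3-fold → factor 3
Step 2: 120 μL + 480 μL = 600 μL total → factor 600/120 = 5
Step 3: 120 μL + 1.8 mL = 1920 μL total → factor 1920/120 = 16
Step 4: v brought to 75 μL → factor = 75 μL/v
Product of known-step factors = 240
Overall factor = 7.50 mM / (1.04 × 10^4 nM) = 721.15
Step-4 factor = 721.15 / 240 = 3.0048
v = 75 μL / 3.0048 = 25.0 μL

25.0 μL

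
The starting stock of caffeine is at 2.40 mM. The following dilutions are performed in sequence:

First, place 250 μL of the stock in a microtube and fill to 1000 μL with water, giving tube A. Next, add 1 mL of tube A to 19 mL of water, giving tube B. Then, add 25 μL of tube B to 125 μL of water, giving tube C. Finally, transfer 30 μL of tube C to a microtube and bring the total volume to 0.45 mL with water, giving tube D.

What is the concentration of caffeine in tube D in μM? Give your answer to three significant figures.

0.333 μM

Step 1: 250 μL brought to 1000 μL → factor 1000/250 = 4
Step 2: 1 mL + 19 mL = 20 mL total → factor 20/1 = 20
Step 3: 25 μL + 125 μL = 150 μL total → factor 150/25 = 6
Step 4: 30 μL brought to 0.45 mL → factor 450/30 = 15
Overall dilution factor = 4 × 20 × 6 × 15 = 7200
Final = 2.40 mM / 7200 = 0.0003333 mM = 0.333 μM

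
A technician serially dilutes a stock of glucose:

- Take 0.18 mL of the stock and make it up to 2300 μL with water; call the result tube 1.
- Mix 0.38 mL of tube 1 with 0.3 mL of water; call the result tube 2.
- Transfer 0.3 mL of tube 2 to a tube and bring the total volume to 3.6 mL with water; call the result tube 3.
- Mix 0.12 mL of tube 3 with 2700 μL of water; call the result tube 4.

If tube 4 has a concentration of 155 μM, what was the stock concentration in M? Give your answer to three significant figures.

Step 1: 0.18 mL brought to 2300 μL → factor 2.3/0.18 = 12.778
Step 2: 0.38 mL + 0.3 mL = 0.68 mL total → factor 0.68/0.38 = 1.7895
Step 3: 0.3 mL brought to 3.6 mL → factor 3.6/0.3 = 12
Step 4: 0.12 mL + 2700 μL = 2.82 mL total → factor 2.82/0.12 = 23.5
Overall dilution factor = 12.778 × 1.7895 × 12 × 23.5 = 6448.1
Stock = 155 μM × 6448.1 = 9.995 × 10^5 μM = 0.999 M

0.999 M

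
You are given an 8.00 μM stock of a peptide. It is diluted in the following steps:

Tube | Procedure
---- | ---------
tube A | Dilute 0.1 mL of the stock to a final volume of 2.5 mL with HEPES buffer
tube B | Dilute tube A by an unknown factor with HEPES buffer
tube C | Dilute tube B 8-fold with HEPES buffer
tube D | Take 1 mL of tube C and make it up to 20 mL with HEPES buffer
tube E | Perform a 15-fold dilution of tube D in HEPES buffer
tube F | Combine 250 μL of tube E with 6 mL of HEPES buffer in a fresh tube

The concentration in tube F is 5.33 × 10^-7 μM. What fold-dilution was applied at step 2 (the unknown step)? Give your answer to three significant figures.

10.0-fold

Step 1: 0.1 mL brought to 2.5 mL → factor 2.5/0.1 = 25
Step 2: unknown factor x
Step 3: 8-fold → factor 8
Step 4: 1 mL brought to 20 mL → factor 20/1 = 20
Step 5: 15-fold → factor 15
Step 6: 250 μL + 6 mL = 6250 μL total → factor 6250/250 = 25
Product of known-step factors = 1.5 × 10^6
Overall factor = 8.00 μM / (5.33 × 10^-7 μM) = 1.5009 × 10^7
x = 1.5009 × 10^7 / 1.5 × 10^6 = 10.0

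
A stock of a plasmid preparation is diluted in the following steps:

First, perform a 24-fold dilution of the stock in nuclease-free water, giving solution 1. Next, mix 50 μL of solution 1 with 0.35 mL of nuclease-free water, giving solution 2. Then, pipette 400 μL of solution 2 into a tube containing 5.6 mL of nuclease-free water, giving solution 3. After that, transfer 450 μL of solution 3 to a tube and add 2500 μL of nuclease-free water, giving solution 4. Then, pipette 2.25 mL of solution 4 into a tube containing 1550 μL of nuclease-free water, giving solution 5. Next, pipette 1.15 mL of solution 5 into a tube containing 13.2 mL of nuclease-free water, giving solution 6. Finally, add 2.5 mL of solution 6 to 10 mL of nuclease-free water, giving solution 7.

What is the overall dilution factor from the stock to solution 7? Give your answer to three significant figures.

1.99 × 10^6

Step 1: 24-fold → factor 24
Step 2: 50 μL + 0.35 mL = 400 μL total → factor 400/50 = 8
Step 3: 400 μL + 5.6 mL = 6000 μL total → factor 6000/400 = 15
Step 4: 450 μL + 2500 μL = 2950 μL total → factor 2950/450 = 6.5556
Step 5: 2.25 mL + 1550 μL = 3.8 mL total → factor 3.8/2.25 = 1.6889
Step 6: 1.15 mL + 13.2 mL = 14.35 mL total → factor 14.35/1.15 = 12.478
Step 7: 2.5 mL + 10 mL = 12.5 mL total → factor 12.5/2.5 = 5
Overall dilution factor = 24 × 8 × 15 × 6.5556 × 1.6889 × 12.478 × 5 = 1.9894 × 10^6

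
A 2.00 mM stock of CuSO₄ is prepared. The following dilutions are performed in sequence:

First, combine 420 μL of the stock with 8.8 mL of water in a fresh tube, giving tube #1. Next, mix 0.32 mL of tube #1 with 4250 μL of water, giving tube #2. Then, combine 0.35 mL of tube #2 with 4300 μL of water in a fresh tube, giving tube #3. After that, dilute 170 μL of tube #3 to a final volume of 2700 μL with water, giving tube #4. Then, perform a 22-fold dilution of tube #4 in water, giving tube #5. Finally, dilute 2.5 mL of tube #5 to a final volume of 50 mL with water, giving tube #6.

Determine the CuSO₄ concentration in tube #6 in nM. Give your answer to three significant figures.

Step 1: 420 μL + 8.8 mL = 9220 μL total → factor 9220/420 = 21.952
Step 2: 0.32 mL + 4250 μL = 4.57 mL total → factor 4.57/0.32 = 14.281
Step 3: 0.35 mL + 4300 μL = 4.65 mL total → factor 4.65/0.35 = 13.286
Step 4: 170 μL brought to 2700 μL → factor 2700/170 = 15.882
Step 5: 22-fold → factor 22
Step 6: 2.5 mL brought to 50 mL → factor 50/2.5 = 20
Overall dilution factor = 21.952 × 14.281 × 13.286 × 15.882 × 22 × 20 = 2.9107 × 10^7
Final = 2.00 mM / 2.9107 × 10^7 = 6.871 × 10^-8 mM = 0.0687 nM

0.0687 nM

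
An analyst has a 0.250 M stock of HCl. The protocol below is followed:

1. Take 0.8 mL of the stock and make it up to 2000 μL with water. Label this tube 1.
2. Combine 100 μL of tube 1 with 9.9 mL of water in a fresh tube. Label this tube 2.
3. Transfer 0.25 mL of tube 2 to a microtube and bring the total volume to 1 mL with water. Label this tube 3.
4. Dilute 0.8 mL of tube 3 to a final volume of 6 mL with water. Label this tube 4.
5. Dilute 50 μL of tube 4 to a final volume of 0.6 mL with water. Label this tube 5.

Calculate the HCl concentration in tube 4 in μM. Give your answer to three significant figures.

33.3 μM

Step 1: 0.8 mL brought to 2000 μL → factor 2/0.8 = 2.5
Step 2: 100 μL + 9.9 mL = 10000 μL total → factor 10000/100 = 100
Step 3: 0.25 mL brought to 1 mL → factor 1/0.25 = 4
Step 4: 0.8 mL brought to 6 mL → factor 6/0.8 = 7.5
Dilution factor through tube 4 = 2.5 × 100 × 4 × 7.5 = 7500
[tube 4] = 0.250 M / 7500 = 3.333 × 10^-5 M = 33.3 μM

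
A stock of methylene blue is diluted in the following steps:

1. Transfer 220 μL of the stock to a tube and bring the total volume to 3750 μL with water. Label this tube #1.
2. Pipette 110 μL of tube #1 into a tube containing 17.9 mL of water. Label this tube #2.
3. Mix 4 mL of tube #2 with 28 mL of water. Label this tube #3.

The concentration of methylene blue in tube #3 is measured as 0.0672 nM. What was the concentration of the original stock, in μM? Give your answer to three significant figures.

Step 1: 220 μL brought to 3750 μL → factor 3750/220 = 17.045
Step 2: 110 μL + 17.9 mL = 18010 μL total → factor 18010/110 = 163.73
Step 3: 4 mL + 28 mL = 32 mL total → factor 32/4 = 8
Overall dilution factor = 17.045 × 163.73 × 8 = 22326
Stock = 0.0672 nM × 22326 = 1500 nM = 1.50 μM

1.50 μM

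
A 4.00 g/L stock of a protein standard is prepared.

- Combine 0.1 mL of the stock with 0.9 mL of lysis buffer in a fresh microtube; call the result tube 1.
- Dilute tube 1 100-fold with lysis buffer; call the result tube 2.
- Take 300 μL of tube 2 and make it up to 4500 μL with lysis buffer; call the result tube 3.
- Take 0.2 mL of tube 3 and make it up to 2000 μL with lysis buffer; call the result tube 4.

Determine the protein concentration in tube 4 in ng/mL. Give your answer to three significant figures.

Step 1: 0.1 mL + 0.9 mL = 1 mL total → factor 1/0.1 = 10
Step 2: 100-fold → factor 100
Step 3: 300 μL brought to 4500 μL → factor 4500/300 = 15
Step 4: 0.2 mL brought to 2000 μL → factor 2/0.2 = 10
Overall dilution factor = 10 × 100 × 15 × 10 = 1.5 × 10^5
Final = 4.00 g/L / 1.5 × 10^5 = 2.667 × 10^-5 g/L = 26.7 ng/mL

26.7 ng/mL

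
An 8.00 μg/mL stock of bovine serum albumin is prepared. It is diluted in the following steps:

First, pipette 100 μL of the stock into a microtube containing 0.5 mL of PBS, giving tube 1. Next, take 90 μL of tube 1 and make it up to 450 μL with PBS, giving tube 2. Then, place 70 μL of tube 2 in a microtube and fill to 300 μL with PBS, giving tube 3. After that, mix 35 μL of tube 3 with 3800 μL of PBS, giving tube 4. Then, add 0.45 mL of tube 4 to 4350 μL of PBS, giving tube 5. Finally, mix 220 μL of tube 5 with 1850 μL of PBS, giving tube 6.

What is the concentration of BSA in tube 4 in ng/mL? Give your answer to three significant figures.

0.568 ng/mL

Step 1: 100 μL + 0.5 mL = 600 μL total → factor 600/100 = 6
Step 2: 90 μL brought to 450 μL → factor 450/90 = 5
Step 3: 70 μL brought to 300 μL → factor 300/70 = 4.2857
Step 4: 35 μL + 3800 μL = 3835 μL total → factor 3835/35 = 109.57
Dilution factor through tube 4 = 6 × 5 × 4.2857 × 109.57 = 14088
[tube 4] = 8.00 μg/mL / 14088 = 0.0005679 μg/mL = 0.568 ng/mL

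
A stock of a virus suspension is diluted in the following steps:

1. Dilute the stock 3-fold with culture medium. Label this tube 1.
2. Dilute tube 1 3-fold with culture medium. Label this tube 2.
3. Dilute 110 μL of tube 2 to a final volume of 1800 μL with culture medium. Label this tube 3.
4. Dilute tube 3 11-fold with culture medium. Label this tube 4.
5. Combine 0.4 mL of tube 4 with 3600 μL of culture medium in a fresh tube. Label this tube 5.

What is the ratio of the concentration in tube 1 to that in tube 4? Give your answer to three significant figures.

Step 1: 3-fold → factor 3
Step 2: 3-fold → factor 3
Step 3: 110 μL brought to 1800 μL → factor 1800/110 = 16.364
Step 4: 11-fold → factor 11
Dilution factor to tube 1 = 3; to tube 4 = 1620
[tube 1]/[tube 4] = (factor to tube 4)/(factor to tube 1) = 1620/3 = 540

540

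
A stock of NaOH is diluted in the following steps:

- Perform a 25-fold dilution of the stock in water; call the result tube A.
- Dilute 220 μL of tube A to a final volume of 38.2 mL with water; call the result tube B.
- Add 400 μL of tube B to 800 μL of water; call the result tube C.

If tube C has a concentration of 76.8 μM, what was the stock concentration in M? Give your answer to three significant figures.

Step 1: 25-fold → factor 25
Step 2: 220 μL brought to 38.2 mL → factor 38200/220 = 173.64
Step 3: 400 μL + 800 μL = 1200 μL total → factor 1200/400 = 3
Overall dilution factor = 25 × 173.64 × 3 = 13023
Stock = 76.8 μM × 13023 = 1.000 × 10^6 μM = 1.00 M

1.00 M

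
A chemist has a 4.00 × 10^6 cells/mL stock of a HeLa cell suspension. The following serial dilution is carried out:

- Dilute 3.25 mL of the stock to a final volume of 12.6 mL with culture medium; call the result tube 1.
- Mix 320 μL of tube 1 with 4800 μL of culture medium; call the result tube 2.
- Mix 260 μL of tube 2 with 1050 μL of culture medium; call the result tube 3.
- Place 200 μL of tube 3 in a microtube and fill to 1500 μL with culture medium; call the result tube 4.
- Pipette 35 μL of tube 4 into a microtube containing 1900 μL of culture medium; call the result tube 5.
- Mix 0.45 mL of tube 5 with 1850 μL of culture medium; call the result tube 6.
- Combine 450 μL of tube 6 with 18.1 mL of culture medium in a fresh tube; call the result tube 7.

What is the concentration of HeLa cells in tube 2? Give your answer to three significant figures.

6.45 × 10^4 cells/mL

Step 1: 3.25 mL brought to 12.6 mL → factor 12.6/3.25 = 3.8769
Step 2: 320 μL + 4800 μL = 5120 μL total → factor 5120/320 = 16
Dilution factor through tube 2 = 3.8769 × 16 = 62.031
[tube 2] = 4.00 × 10^6 cells/mL / 62.031 = 6.45 × 10^4 cells/mL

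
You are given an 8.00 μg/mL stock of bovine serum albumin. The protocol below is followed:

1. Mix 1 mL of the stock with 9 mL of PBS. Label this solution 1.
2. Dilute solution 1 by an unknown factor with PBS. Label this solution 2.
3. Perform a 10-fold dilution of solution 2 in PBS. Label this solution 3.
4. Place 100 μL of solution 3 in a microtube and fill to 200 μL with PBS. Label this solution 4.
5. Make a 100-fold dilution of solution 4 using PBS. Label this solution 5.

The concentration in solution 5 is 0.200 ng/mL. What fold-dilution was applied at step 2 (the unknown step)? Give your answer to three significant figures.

Step 1: 1 mL + 9 mL = 10 mL total → factor 10/1 = 10
Step 2: unknown factor x
Step 3: 10-fold → factor 10
Step 4: 100 μL brought to 200 μL → factor 200/100 = 2
Step 5: 100-fold → factor 100
Product of known-step factors = 20000
Overall factor = 8.00 μg/mL / (0.200 ng/mL) = 40000
x = 40000 / 20000 = 2.00

2.00-fold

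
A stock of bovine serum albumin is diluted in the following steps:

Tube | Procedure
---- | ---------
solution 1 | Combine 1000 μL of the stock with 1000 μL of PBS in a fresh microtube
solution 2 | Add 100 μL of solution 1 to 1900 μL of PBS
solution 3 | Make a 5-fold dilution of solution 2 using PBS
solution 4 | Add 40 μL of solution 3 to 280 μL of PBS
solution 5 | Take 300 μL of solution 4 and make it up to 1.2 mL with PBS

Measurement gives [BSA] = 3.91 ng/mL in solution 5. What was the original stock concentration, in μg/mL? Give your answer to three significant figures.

Step 1: 1000 μL + 1000 μL = 2000 μL total → factor 2000/1000 = 2
Step 2: 100 μL + 1900 μL = 2000 μL total → factor 2000/100 = 20
Step 3: 5-fold → factor 5
Step 4: 40 μL + 280 μL = 320 μL total → factor 320/40 = 8
Step 5: 300 μL brought to 1.2 mL → factor 1200/300 = 4
Overall dilution factor = 2 × 20 × 5 × 8 × 4 = 6400
Stock = 3.91 ng/mL × 6400 = 2.502 × 10^4 ng/mL = 25.0 μg/mL

25.0 μg/mL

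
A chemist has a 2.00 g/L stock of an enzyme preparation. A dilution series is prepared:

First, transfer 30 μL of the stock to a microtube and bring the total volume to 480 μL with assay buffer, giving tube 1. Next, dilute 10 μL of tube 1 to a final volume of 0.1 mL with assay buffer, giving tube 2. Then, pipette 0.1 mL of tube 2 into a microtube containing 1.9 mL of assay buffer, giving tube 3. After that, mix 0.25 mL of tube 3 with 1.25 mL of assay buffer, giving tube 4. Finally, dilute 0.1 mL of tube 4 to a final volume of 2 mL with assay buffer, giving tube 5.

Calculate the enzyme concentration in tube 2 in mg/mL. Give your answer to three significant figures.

Step 1: 30 μL brought to 480 μL → factor 480/30 = 16
Step 2: 10 μL brought to 0.1 mL → factor 100/10 = 10
Dilution factor through tube 2 = 16 × 10 = 160
[tube 2] = 2.00 g/L / 160 = 0.01250 g/L = 0.0125 mg/mL

0.0125 mg/mL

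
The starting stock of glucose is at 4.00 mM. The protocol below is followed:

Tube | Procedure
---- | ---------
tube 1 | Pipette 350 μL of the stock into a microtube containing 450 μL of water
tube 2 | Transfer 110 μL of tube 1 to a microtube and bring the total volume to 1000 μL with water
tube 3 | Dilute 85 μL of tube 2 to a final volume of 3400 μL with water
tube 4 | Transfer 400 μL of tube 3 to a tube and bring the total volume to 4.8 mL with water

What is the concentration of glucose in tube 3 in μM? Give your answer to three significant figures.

Step 1: 350 μL + 450 μL = 800 μL total → factor 800/350 = 2.2857
Step 2: 110 μL brought to 1000 μL → factor 1000/110 = 9.0909
Step 3: 85 μL brought to 3400 μL → factor 3400/85 = 40
Dilution factor through tube 3 = 2.2857 × 9.0909 × 40 = 831.17
[tube 3] = 4.00 mM / 831.17 = 0.004812 mM = 4.81 μM

4.81 μM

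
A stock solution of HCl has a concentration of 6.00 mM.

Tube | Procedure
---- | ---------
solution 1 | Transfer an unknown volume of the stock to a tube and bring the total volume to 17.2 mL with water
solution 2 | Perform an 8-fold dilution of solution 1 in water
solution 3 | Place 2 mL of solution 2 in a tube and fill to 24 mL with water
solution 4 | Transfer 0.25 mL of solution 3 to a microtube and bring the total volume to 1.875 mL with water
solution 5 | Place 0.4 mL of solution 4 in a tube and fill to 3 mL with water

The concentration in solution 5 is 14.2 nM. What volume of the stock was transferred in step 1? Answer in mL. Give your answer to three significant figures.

Step 1: v brought to 17.2 mL → factor = 17.2 mL/v
Step 2: 8-fold → factor 8
Step 3: 2 mL brought to 24 mL → factor 24/2 = 12
Step 4: 0.25 mL brought to 1.875 mL → factor 1.875/0.25 = 7.5
Step 5: 0.4 mL brought to 3 mL → factor 3/0.4 = 7.5
Product of known-step factors = 5400
Overall factor = 6.00 mM / (14.2 nM) = 4.2254 × 10^5
Step-1 factor = 4.2254 × 10^5 / 5400 = 78.247
v = 17.2 mL / 78.247 = 0.220 mL

0.220 mL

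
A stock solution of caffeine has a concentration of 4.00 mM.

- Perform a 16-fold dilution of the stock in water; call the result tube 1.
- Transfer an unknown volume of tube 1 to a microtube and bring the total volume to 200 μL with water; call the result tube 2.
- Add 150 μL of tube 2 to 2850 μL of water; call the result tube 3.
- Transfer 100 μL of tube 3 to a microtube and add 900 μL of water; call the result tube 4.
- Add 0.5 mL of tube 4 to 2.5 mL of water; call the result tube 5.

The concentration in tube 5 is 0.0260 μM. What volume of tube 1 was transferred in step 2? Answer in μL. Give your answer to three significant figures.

25.0 μL

Step 1: 16-fold → factor 16
Step 2: v brought to 200 μL → factor = 200 μL/v
Step 3: 150 μL + 2850 μL = 3000 μL total → factor 3000/150 = 20
Step 4: 100 μL + 900 μL = 1000 μL total → factor 1000/100 = 10
Step 5: 0.5 mL + 2.5 mL = 3 mL total → factor 3/0.5 = 6
Product of known-step factors = 19200
Overall factor = 4.00 mM / (0.0260 μM) = 1.5385 × 10^5
Step-2 factor = 1.5385 × 10^5 / 19200 = 8.0128
v = 200 μL / 8.0128 = 25.0 μL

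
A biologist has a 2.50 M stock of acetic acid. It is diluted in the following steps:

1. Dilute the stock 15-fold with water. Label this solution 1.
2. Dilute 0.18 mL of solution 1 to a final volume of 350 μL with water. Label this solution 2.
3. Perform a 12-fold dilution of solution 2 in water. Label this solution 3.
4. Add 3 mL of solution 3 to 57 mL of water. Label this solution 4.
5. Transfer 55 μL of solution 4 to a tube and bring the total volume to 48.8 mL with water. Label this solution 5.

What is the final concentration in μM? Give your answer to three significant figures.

Step 1: 15-fold → factor 15
Step 2: 0.18 mL brought to 350 μL → factor 0.35/0.18 = 1.9444
Step 3: 12-fold → factor 12
Step 4: 3 mL + 57 mL = 60 mL total → factor 60/3 = 20
Step 5: 55 μL brought to 48.8 mL → factor 48800/55 = 887.27
Overall dilution factor = 15 × 1.9444 × 12 × 20 × 887.27 = 6.2109 × 10^6
Final = 2.50 M / 6.2109 × 10^6 = 4.025 × 10^-7 M = 0.403 μM

0.403 μM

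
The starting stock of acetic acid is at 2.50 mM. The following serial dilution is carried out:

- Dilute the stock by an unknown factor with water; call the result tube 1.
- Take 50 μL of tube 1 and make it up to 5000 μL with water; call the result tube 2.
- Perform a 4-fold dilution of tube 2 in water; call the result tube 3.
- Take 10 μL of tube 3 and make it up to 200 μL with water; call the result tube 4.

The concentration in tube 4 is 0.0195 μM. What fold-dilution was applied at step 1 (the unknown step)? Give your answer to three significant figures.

16.0-fold

Step 1: unknown factor x
Step 2: 50 μL brought to 5000 μL → factor 5000/50 = 100
Step 3: 4-fold → factor 4
Step 4: 10 μL brought to 200 μL → factor 200/10 = 20
Product of known-step factors = 8000
Overall factor = 2.50 mM / (0.0195 μM) = 1.2821 × 10^5
x = 1.2821 × 10^5 / 8000 = 16.0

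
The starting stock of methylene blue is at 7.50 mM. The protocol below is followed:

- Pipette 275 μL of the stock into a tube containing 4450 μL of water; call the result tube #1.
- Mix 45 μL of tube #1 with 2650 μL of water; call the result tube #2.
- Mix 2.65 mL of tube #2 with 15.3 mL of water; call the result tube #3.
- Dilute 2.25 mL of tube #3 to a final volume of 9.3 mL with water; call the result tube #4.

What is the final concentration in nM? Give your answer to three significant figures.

260 nM

Step 1: 275 μL + 4450 μL = 4725 μL total → factor 4725/275 = 17.182
Step 2: 45 μL + 2650 μL = 2695 μL total → factor 2695/45 = 59.889
Step 3: 2.65 mL + 15.3 mL = 17.95 mL total → factor 17.95/2.65 = 6.7736
Step 4: 2.25 mL brought to 9.3 mL → factor 9.3/2.25 = 4.1333
Overall dilution factor = 17.182 × 59.889 × 6.7736 × 4.1333 = 28809
Final = 7.50 mM / 28809 = 0.0002603 mM = 260 nM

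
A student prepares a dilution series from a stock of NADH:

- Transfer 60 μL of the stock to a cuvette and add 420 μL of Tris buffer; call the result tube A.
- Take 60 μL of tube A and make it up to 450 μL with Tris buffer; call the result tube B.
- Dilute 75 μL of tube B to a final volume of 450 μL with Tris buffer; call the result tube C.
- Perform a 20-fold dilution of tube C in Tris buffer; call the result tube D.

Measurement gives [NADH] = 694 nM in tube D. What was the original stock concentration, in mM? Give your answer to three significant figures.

Step 1: 60 μL + 420 μL = 480 μL total → factor 480/60 = 8
Step 2: 60 μL brought to 450 μL → factor 450/60 = 7.5
Step 3: 75 μL brought to 450 μL → factor 450/75 = 6
Step 4: 20-fold → factor 20
Overall dilution factor = 8 × 7.5 × 6 × 20 = 7200
Stock = 694 nM × 7200 = 4.997 × 10^6 nM = 5.00 mM

5.00 mM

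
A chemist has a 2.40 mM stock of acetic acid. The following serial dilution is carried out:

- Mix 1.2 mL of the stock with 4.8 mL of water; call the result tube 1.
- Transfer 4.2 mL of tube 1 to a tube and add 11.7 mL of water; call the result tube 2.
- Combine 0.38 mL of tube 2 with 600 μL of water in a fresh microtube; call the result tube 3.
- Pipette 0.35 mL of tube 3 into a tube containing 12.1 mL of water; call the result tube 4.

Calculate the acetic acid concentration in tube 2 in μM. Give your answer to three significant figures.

127 μM

Step 1: 1.2 mL + 4.8 mL = 6 mL total → factor 6/1.2 = 5
Step 2: 4.2 mL + 11.7 mL = 15.9 mL total → factor 15.9/4.2 = 3.7857
Dilution factor through tube 2 = 5 × 3.7857 = 18.929
[tube 2] = 2.40 mM / 18.929 = 0.1268 mM = 127 μM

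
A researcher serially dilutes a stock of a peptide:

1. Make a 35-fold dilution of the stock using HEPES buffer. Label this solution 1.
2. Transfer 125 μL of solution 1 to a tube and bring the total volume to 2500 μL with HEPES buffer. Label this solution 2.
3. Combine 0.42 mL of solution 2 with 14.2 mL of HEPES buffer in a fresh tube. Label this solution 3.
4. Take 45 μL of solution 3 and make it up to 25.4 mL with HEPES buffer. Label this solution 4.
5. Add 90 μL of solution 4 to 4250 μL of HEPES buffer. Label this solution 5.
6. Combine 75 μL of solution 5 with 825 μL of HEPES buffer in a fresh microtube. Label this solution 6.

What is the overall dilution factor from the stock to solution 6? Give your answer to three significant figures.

Step 1: 35-fold → factor 35
Step 2: 125 μL brought to 2500 μL → factor 2500/125 = 20
Step 3: 0.42 mL + 14.2 mL = 14.62 mL total → factor 14.62/0.42 = 34.81
Step 4: 45 μL brought to 25.4 mL → factor 25400/45 = 564.44
Step 5: 90 μL + 4250 μL = 4340 μL total → factor 4340/90 = 48.222
Step 6: 75 μL + 825 μL = 900 μL total → factor 900/75 = 12
Overall dilution factor = 35 × 20 × 34.81 × 564.44 × 48.222 × 12 = 7.9588 × 10^9

7.96 × 10^9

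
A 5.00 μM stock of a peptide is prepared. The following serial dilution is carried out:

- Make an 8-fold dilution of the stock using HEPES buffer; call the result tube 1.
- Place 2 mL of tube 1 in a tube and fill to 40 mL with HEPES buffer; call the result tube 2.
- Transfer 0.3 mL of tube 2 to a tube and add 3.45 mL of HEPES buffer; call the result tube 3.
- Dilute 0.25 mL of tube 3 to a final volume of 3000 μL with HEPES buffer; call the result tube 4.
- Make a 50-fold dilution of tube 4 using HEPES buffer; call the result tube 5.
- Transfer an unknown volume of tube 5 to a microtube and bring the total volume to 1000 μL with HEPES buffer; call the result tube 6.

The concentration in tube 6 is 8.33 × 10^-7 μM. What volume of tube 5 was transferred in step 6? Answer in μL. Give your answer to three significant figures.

200 μL

Step 1: 8-fold → factor 8
Step 2: 2 mL brought to 40 mL → factor 40/2 = 20
Step 3: 0.3 mL + 3.45 mL = 3.75 mL total → factor 3.75/0.3 = 12.5
Step 4: 0.25 mL brought to 3000 μL → factor 3/0.25 = 12
Step 5: 50-fold → factor 50
Step 6: v brought to 1000 μL → factor = 1000 μL/v
Product of known-step factors = 1.2 × 10^6
Overall factor = 5.00 μM / (8.33 × 10^-7 μM) = 6.0024 × 10^6
Step-6 factor = 6.0024 × 10^6 / 1.2 × 10^6 = 5.002
v = 1000 μL / 5.002 = 200 μL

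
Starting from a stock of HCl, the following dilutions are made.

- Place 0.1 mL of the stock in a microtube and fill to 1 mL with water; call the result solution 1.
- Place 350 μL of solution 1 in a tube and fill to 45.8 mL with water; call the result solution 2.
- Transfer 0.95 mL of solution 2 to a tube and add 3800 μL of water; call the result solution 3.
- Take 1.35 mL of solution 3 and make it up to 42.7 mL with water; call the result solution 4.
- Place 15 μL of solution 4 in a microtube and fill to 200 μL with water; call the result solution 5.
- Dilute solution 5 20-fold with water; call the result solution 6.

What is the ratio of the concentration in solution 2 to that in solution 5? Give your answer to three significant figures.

Step 1: 0.1 mL brought to 1 mL → factor 1/0.1 = 10
Step 2: 350 μL brought to 45.8 mL → factor 45800/350 = 130.86
Step 3: 0.95 mL + 3800 μL = 4.75 mL total → factor 4.75/0.95 = 5
Step 4: 1.35 mL brought to 42.7 mL → factor 42.7/1.35 = 31.63
Step 5: 15 μL brought to 200 μL → factor 200/15 = 13.333
Dilution factor to solution 2 = 1308.6; to solution 5 = 2.7593 × 10^6
[solution 2]/[solution 5] = (factor to solution 5)/(factor to solution 2) = 2.7593 × 10^6/1308.6 = 2.11 × 10^3

2.11 × 10^3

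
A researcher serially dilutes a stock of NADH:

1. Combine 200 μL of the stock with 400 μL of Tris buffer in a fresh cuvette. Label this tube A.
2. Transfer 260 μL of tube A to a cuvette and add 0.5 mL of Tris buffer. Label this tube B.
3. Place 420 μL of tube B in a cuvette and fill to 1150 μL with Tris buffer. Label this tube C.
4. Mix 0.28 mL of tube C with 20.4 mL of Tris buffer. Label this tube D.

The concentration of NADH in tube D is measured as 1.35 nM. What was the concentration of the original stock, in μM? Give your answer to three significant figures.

2.39 μM

Step 1: 200 μL + 400 μL = 600 μL total → factor 600/200 = 3
Step 2: 260 μL + 0.5 mL = 760 μL total → factor 760/260 = 2.9231
Step 3: 420 μL brought to 1150 μL → factor 1150/420 = 2.7381
Step 4: 0.28 mL + 20.4 mL = 20.68 mL total → factor 20.68/0.28 = 73.857
Overall dilution factor = 3 × 2.9231 × 2.7381 × 73.857 = 1773.4
Stock = 1.35 nM × 1773.4 = 2394 nM = 2.39 μM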